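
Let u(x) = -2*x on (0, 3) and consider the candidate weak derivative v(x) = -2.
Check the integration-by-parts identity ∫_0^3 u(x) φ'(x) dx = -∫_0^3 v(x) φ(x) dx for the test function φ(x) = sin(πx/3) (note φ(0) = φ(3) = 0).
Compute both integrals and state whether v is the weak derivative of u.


LHS = 12/π, RHS = 12/π. Yes, v = u' weakly.

u(x) = -2*x, classical derivative u'(x) = -2.
φ(x) = sin(πx/3), so φ'(x) = π*cos(π*x/3)/3.
Note φ(0) = φ(3) = 0, so the boundary term u·φ vanishes.
LHS = ∫_0^3 u(x) φ'(x) dx = ∫_0^3 (-2*π*x*cos(π*x/3)/3) dx. Term by term:
  ∫_0^3 -2*π*x*cos(π*x/3)/3 dx = 12/π.
So LHS = 12/π.
∫_0^3 v(x) φ(x) dx = ∫_0^3 (-2*sin(π*x/3)) dx. Term by term:
  ∫_0^3 -2*sin(π*x/3) dx = -12/π.
So RHS = -∫_0^3 v(x) φ(x) dx = 12/π.
LHS = RHS, so the identity holds for this test φ.
Moreover u is smooth here and v(x) = u'(x) = -2 pointwise, so the identity holds for every test function. Hence v is the weak derivative of u.


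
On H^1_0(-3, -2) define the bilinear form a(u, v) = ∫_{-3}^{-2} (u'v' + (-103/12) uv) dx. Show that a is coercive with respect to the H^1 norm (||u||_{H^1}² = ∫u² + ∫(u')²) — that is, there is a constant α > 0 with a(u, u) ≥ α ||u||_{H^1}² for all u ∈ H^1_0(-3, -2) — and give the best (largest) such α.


α = (-103/12 + π^2)/(1 + π^2)

Coercivity of a(·,·) on H^1_0(-3, -2) means a(u, u) ≥ α ||u||_{H^1}² for every u ∈ H^1_0.
The interval has length L = 1, and Poincaré/coercivity depend only on L. Here a(u, u) = ∫(u')² + (-103/12)·∫u².
Here c = -103/12 < 0 with |c| < (π/L)² = π^2, so coercivity still holds. The condition a(u,u) ≥ α||u||_{H^1}² reads (1−α)∫(u')² ≥ (α−c)∫u². Any admissible α is ≤ 1 (rapidly oscillating u have ∫u²/∫(u')² → 0), and α = 1 would force 0 ≥ (1−c)∫u², impossible since c < 1; so 1−α > 0. By the sharp Poincaré inequality on H^1_0 of an interval of length L, ∫(u')² ≥ (π/L)²∫u² with equality for the first sine mode sin(π(x−x₀)/L) (x₀ the left endpoint), so the inequality holds for all u iff (1−α)(π/L)² ≥ α − c, i.e. α ≤ ((π/L)² + c)/((π/L)² + 1) = (1 + c(L/π)²)/(1 + (L/π)²). (Direct route, valid since c ≤ 0: Poincaré gives c∫u² ≥ c(L/π)²∫(u')², so a(u,u) ≥ (1 + c(L/π)²)∫(u')², while ||u||_{H^1}² ≤ (1 + (L/π)²)∫(u')²; dividing yields the same α.) With (π/L)² = π^2 and c = -103/12, the largest admissible constant is α = ((π/L)² + c)/((π/L)² + 1).
Simplifying, α = (-103/12 + π^2)/(1 + π^2).


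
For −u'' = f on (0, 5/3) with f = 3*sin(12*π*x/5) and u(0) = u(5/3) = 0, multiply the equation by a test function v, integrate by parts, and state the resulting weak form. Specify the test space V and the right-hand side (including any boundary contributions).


V = H^1_0(0, 5/3) (so v(0) = v(5/3) = 0); weak form: ∫_0^5/3 u'v' dx = ∫_0^5/3 (3*sin(12*π*x/5)) v dx for all v ∈ V.

Multiply both sides by a test function v and integrate from 0 to 5/3:
  ∫_0^5/3 −u''(x) v(x) dx = ∫_0^5/3 f(x) v(x) dx.
Integrate the LHS by parts once:
  ∫_0^5/3 −u'' v dx = −[u'(x) v(x)]_0^5/3 + ∫_0^5/3 u'(x) v'(x) dx.
Thus ∫_0^5/3 u'(x) v'(x) dx = ∫_0^5/3 f(x) v(x) dx + [u'(x) v(x)]_0^5/3.
Choose V so that boundary terms are either known or forced to vanish.
u is Dirichlet: u(0) = u(5/3) = 0. Let V = H^1_0(0, 5/3); then v(0) = v(5/3) = 0, and [u' v]_0^5/3 = 0.
Weak formulation: find u (satisfying any essential BC) such that ∫_0^5/3 u'(x) v'(x) dx = ∫_0^5/3 f v dx for all v ∈ V.
Substituting f(x) = 3*sin(12*π*x/5), the right-hand side is ∫_0^5/3 (3*sin(12*π*x/5)) v dx.


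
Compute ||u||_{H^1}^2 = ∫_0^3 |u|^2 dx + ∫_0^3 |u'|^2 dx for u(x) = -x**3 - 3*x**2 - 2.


||u||_{H^1}^2 = 110958/35

The H^1 norm (squared) on an interval (0, L) is
  ||u||_{H^1}^2 = ∫_0^L u(x)^2 dx + ∫_0^L u'(x)^2 dx.
Compute u'(x) = -3*x**2 - 6*x.
Then u(x)^2 = x**6 + 6*x**5 + 9*x**4 + 4*x**3 + 12*x**2 + 4 and u'(x)^2 = 9*x**4 + 36*x**3 + 36*x**2.
Integrate each monomial from 0 to 3 using ∫_0^3 c·x^n dx = c·3^(n+1)/(n+1):
  ∫_0^3 u(x)^2 dx = ∫_0^3 (x^6 + 6*x^5 + 9*x^4 + 4*x^3 + 12*x^2 + 4) dx. Term by term:
    ∫_0^3 x^6 dx = 2187/7;  ∫_0^3 6*x^5 dx = 729;  ∫_0^3 9*x^4 dx = 2187/5;
    ∫_0^3 4*x^3 dx = 81;  ∫_0^3 12*x^2 dx = 108;  ∫_0^3 4 dx = 12.
  Sum: 2187/7 + 729 + 2187/5 + 81 + 108 + 12 = 58794/35.
  ∫_0^3 u'(x)^2 dx = ∫_0^3 (9*x^4 + 36*x^3 + 36*x^2) dx. Term by term:
    ∫_0^3 9*x^4 dx = 2187/5;  ∫_0^3 36*x^3 dx = 729;  ∫_0^3 36*x^2 dx = 324.
  Sum: 2187/5 + 729 + 324 = 7452/5.
Adding: ||u||_{H^1}^2 = 58794/35 + 7452/5 = 110958/35.


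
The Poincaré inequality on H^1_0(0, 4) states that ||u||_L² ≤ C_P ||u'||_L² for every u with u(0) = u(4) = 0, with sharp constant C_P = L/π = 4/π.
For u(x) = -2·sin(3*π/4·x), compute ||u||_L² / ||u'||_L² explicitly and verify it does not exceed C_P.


||u||_L² / ||u'||_L² = 4/(3*π) < C_P = 4/π.

u(x) = -2·sin(3*π/4·x), so u'(x) = -3*π*cos(3*π*x/4)/2.
Writing u(x) = A·sin(kπx/L) with A = -2 and k = 3, use ∫_0^L sin²(kπx/L) dx = L/2 and ∫_0^L cos²(kπx/L) dx = L/2.
u² = 4·sin²(3*π/4·x) and (u')² = 9*π^2/4·cos²(3*π/4·x), and each of sin², cos² integrates to L/2 = 2 over (0, 4).
∫_0^4 u² dx = 8, so ||u||_L² = 2*sqrt(2).
∫_0^4 (u')² dx = 9*π^2/2, so ||u'||_L² = 3*sqrt(2)*π/2.
Ratio ||u||_L² / ||u'||_L² = 4/(3*π).
Sharp Poincaré constant on H^1_0(0, 4) is C_P = L/π = 4/π, achieved by sin(π/4·x).
This is the k = 3 harmonic; the ratio L/(kπ) is strictly less than C_P = L/π, consistent with the sharp inequality ||u||_L² ≤ C_P ||u'||_L².


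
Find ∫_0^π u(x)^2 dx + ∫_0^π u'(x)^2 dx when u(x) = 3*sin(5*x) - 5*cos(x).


||u||_{H^1(0,π)}^2 = 142*π

u'(x) = 5*sin(x) + 15*cos(5*x).
Expand u² and (u')² and integrate term by term on (0, π), using: for integers n ≥ 1, ∫_0^π sin²(nx) dx = ∫_0^π cos²(nx) dx = π/2; for n ≠ n', ∫_0^π sin(nx)sin(n'x) dx = ∫_0^π cos(nx)cos(n'x) dx = 0; and by product-to-sum, ∫_0^π sin(nx)cos(n'x) dx = ½∫_0^π [sin((n+n')x) + sin((n−n')x)] dx, which is 0 when n+n' is even and 2n/(n²−n'²) when n+n' is odd (it need not vanish on (0, π)).
  u² squared terms: (-5)²·∫cos(x)² dx = 25·π/2 = 25*π/2;  (3)²·∫sin(5x)² dx = 9·π/2 = 9*π/2.
  u² cross terms: 2·(-5)·(3)·∫cos(x)·sin(5x) dx = -30·(0) = 0.
  So ∫_0^π u² dx = 25*π/2 + 9*π/2 + 0 = 17*π.
  (u')² squared terms: (5)²·∫sin(x)² dx = 25·π/2 = 25*π/2;  (15)²·∫cos(5x)² dx = 225·π/2 = 225*π/2.
  (u')² cross terms: 2·(5)·(15)·∫sin(x)·cos(5x) dx = 150·(0) = 0.
  So ∫_0^π (u')² dx = 25*π/2 + 225*π/2 + 0 = 125*π.
||u||_{H^1}^2 = (17*π) + (125*π) = 142*π.


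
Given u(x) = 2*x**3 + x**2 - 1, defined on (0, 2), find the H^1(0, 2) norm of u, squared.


||u||_{H^1}^2 = 15398/35

The H^1 norm (squared) on an interval (0, L) is
  ||u||_{H^1}^2 = ∫_0^L u(x)^2 dx + ∫_0^L u'(x)^2 dx.
Compute u'(x) = 6*x**2 + 2*x.
Then u(x)^2 = 4*x**6 + 4*x**5 + x**4 - 4*x**3 - 2*x**2 + 1 and u'(x)^2 = 36*x**4 + 24*x**3 + 4*x**2.
Integrate each monomial from 0 to 2 using ∫_0^2 c·x^n dx = c·2^(n+1)/(n+1):
  ∫_0^2 u(x)^2 dx = ∫_0^2 (4*x^6 + 4*x^5 + x^4 - 4*x^3 - 2*x^2 + 1) dx. Term by term:
    ∫_0^2 4*x^6 dx = 512/7;  ∫_0^2 4*x^5 dx = 128/3;  ∫_0^2 x^4 dx = 32/5;
    ∫_0^2 -4*x^3 dx = -16;  ∫_0^2 -2*x^2 dx = -16/3;  ∫_0^2 1 dx = 2.
  Sum: 512/7 + 128/3 + 32/5 − 16 − 16/3 + 2 = 10802/105.
  ∫_0^2 u'(x)^2 dx = ∫_0^2 (36*x^4 + 24*x^3 + 4*x^2) dx. Term by term:
    ∫_0^2 36*x^4 dx = 1152/5;  ∫_0^2 24*x^3 dx = 96;  ∫_0^2 4*x^2 dx = 32/3.
  Sum: 1152/5 + 96 + 32/3 = 5056/15.
Adding: ||u||_{H^1}^2 = 10802/105 + 5056/15 = 15398/35.


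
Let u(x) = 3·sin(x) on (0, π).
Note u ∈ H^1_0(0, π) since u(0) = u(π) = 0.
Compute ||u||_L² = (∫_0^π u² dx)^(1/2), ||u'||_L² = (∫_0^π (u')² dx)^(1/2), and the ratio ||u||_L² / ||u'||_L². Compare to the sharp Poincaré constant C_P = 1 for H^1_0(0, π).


||u||_L² / ||u'||_L² = 1 = C_P.

u(x) = 3·sin(x), so u'(x) = 3*cos(x).
Writing u(x) = A·sin(kπx/L) with A = 3 and k = 1, use ∫_0^L sin²(kπx/L) dx = L/2 and ∫_0^L cos²(kπx/L) dx = L/2.
u² = 9·sin²(x) and (u')² = 9·cos²(x), and each of sin², cos² integrates to L/2 = π/2 over (0, π).
∫_0^π u² dx = 9*π/2, so ||u||_L² = 3*sqrt(2)*sqrt(π)/2.
∫_0^π (u')² dx = 9*π/2, so ||u'||_L² = 3*sqrt(2)*sqrt(π)/2.
Ratio ||u||_L² / ||u'||_L² = 1.
Sharp Poincaré constant on H^1_0(0, π) is C_P = L/π = 1, achieved by sin(x).
This is the k = 1 eigenfunction (up to amplitude), so the ratio equals the sharp Poincaré constant exactly.


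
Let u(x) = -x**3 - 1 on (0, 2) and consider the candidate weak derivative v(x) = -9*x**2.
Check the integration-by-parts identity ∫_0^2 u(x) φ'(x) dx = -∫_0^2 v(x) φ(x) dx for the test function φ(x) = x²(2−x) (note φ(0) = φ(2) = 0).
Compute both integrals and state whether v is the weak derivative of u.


LHS = 32/5, RHS = 96/5. No, v is not the weak derivative of u.

u(x) = -x**3 - 1, classical derivative u'(x) = -3*x**2.
φ(x) = x²(2−x), so φ'(x) = x*(4 - 3*x).
Note φ(0) = φ(2) = 0, so the boundary term u·φ vanishes.
LHS = ∫_0^2 u(x) φ'(x) dx = ∫_0^2 (3*x^5 - 4*x^4 + 3*x^2 - 4*x) dx. Term by term:
  ∫_0^2 3*x^5 dx = 32;  ∫_0^2 -4*x^4 dx = -128/5;  ∫_0^2 3*x^2 dx = 8;
  ∫_0^2 -4*x dx = -8.
Sum: 32 − 128/5 + 8 − 8 = 32/5.
So LHS = 32/5.
∫_0^2 v(x) φ(x) dx = ∫_0^2 (9*x^5 - 18*x^4) dx. Term by term:
  ∫_0^2 9*x^5 dx = 96;  ∫_0^2 -18*x^4 dx = -576/5.
Sum: 96 − 576/5 = -96/5.
So RHS = -∫_0^2 v(x) φ(x) dx = 96/5.
LHS − RHS = -64/5 ≠ 0, so the identity fails.
(For a valid weak derivative the identity must hold for EVERY test function, in particular this one. The failure shows v is NOT the weak derivative of u.)
Correct weak derivative would be u'(x) = -3*x**2.


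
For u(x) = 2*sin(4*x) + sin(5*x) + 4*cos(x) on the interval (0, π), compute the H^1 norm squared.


||u||_{H^1(0,π)}^2 = 256/15 + 63*π

u'(x) = -4*sin(x) + 8*cos(4*x) + 5*cos(5*x).
Expand u² and (u')² and integrate term by term on (0, π), using: for integers n ≥ 1, ∫_0^π sin²(nx) dx = ∫_0^π cos²(nx) dx = π/2; for n ≠ n', ∫_0^π sin(nx)sin(n'x) dx = ∫_0^π cos(nx)cos(n'x) dx = 0; and by product-to-sum, ∫_0^π sin(nx)cos(n'x) dx = ½∫_0^π [sin((n+n')x) + sin((n−n')x)] dx, which is 0 when n+n' is even and 2n/(n²−n'²) when n+n' is odd (it need not vanish on (0, π)).
  u² squared terms: (2)²·∫sin(4x)² dx = 4·π/2 = 2*π;  (4)²·∫cos(x)² dx = 16·π/2 = 8*π;  (1)²·∫sin(5x)² dx = 1·π/2 = π/2.
  u² cross terms: 2·(2)·(4)·∫sin(4x)·cos(x) dx = 16·(8/15) = 128/15;  2·(2)·(1)·∫sin(4x)·sin(5x) dx = 4·(0) = 0;  2·(4)·(1)·∫cos(x)·sin(5x) dx = 8·(0) = 0.
  So ∫_0^π u² dx = 2*π + 8*π + π/2 + 128/15 + 0 + 0 = 128/15 + 21*π/2.
  (u')² squared terms: (-4)²·∫sin(x)² dx = 16·π/2 = 8*π;  (5)²·∫cos(5x)² dx = 25·π/2 = 25*π/2;  (8)²·∫cos(4x)² dx = 64·π/2 = 32*π.
  (u')² cross terms: 2·(-4)·(5)·∫sin(x)·cos(5x) dx = -40·(0) = 0;  2·(-4)·(8)·∫sin(x)·cos(4x) dx = -64·(-2/15) = 128/15;  2·(5)·(8)·∫cos(5x)·cos(4x) dx = 80·(0) = 0.
  So ∫_0^π (u')² dx = 8*π + 25*π/2 + 32*π + 0 + 128/15 + 0 = 128/15 + 105*π/2.
||u||_{H^1}^2 = (128/15 + 21*π/2) + (128/15 + 105*π/2) = 256/15 + 63*π.


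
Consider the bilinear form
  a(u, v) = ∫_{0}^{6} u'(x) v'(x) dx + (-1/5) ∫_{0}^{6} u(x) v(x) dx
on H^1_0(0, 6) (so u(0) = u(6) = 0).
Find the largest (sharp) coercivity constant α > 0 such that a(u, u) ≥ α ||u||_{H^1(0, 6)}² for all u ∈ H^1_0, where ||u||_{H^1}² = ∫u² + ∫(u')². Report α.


α = (-36/5 + π^2)/(π^2 + 36)

Coercivity of a(·,·) on H^1_0(0, 6) means a(u, u) ≥ α ||u||_{H^1}² for every u ∈ H^1_0.
The interval has length L = 6, and Poincaré/coercivity depend only on L. Here a(u, u) = ∫(u')² + (-1/5)·∫u².
Here c = -1/5 < 0 with |c| < (π/L)² = π^2/36, so coercivity still holds. The condition a(u,u) ≥ α||u||_{H^1}² reads (1−α)∫(u')² ≥ (α−c)∫u². Any admissible α is ≤ 1 (rapidly oscillating u have ∫u²/∫(u')² → 0), and α = 1 would force 0 ≥ (1−c)∫u², impossible since c < 1; so 1−α > 0. By the sharp Poincaré inequality on H^1_0 of an interval of length L, ∫(u')² ≥ (π/L)²∫u² with equality for the first sine mode sin(π(x−x₀)/L) (x₀ the left endpoint), so the inequality holds for all u iff (1−α)(π/L)² ≥ α − c, i.e. α ≤ ((π/L)² + c)/((π/L)² + 1) = (1 + c(L/π)²)/(1 + (L/π)²). (Direct route, valid since c ≤ 0: Poincaré gives c∫u² ≥ c(L/π)²∫(u')², so a(u,u) ≥ (1 + c(L/π)²)∫(u')², while ||u||_{H^1}² ≤ (1 + (L/π)²)∫(u')²; dividing yields the same α.) With (π/L)² = π^2/36 and c = -1/5, the largest admissible constant is α = ((π/L)² + c)/((π/L)² + 1).
Simplifying, α = (-36/5 + π^2)/(π^2 + 36).


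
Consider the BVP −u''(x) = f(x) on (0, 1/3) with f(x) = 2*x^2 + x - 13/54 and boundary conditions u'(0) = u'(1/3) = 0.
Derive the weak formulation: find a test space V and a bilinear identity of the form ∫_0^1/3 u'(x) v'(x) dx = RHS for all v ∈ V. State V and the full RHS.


V = H^1(0, 1/3) (no boundary constraint on v; u is determined up to an additive constant); weak form: ∫_0^1/3 u'v' dx = ∫_0^1/3 (2*x^2 + x - 13/54) v dx for all v ∈ V.

Multiply both sides by a test function v and integrate from 0 to 1/3:
  ∫_0^1/3 −u''(x) v(x) dx = ∫_0^1/3 f(x) v(x) dx.
Integrate the LHS by parts once:
  ∫_0^1/3 −u'' v dx = −[u'(x) v(x)]_0^1/3 + ∫_0^1/3 u'(x) v'(x) dx.
Thus ∫_0^1/3 u'(x) v'(x) dx = ∫_0^1/3 f(x) v(x) dx + [u'(x) v(x)]_0^1/3.
Choose V so that boundary terms are either known or forced to vanish.
u has homogeneous Neumann: u'(0) = u'(1/3) = 0. So [u' v]_0^1/3 = 0·v(1/3) − 0·v(0) = 0 for any v; take V = H^1(0, 1/3).
Weak formulation: find u (satisfying any essential BC) such that ∫_0^1/3 u'(x) v'(x) dx = ∫_0^1/3 f v dx for all v ∈ V (homogeneous Neumann, so boundary terms vanish).
Substituting f(x) = 2*x^2 + x - 13/54, the right-hand side is ∫_0^1/3 (2*x^2 + x - 13/54) v dx.
Compatibility check (pure Neumann): taking v ≡ 1 ∈ V gives 0 = ∫_0^1/3 f dx + (0) − (0), i.e. ∫_0^1/3 f dx must equal u'(0) − u'(1/3) = 0. Indeed ∫_0^1/3 (2*x^2 + x - 13/54) dx = 0, so the data are compatible. The solution is then unique only up to an additive constant (fix it e.g. by requiring ∫_0^1/3 u dx = 0).


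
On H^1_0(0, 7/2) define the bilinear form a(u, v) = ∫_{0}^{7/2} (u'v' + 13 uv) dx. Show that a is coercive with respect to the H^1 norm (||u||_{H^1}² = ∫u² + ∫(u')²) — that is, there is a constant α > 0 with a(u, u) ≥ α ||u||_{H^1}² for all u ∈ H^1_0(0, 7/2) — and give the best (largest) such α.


α = 1

Coercivity of a(·,·) on H^1_0(0, 7/2) means a(u, u) ≥ α ||u||_{H^1}² for every u ∈ H^1_0.
The interval has length L = 7/2, and Poincaré/coercivity depend only on L. Here a(u, u) = ∫(u')² + (13)·∫u².
Here c = 13 ≥ 1, so a(u,u) = ∫(u')² + c∫u² ≥ ∫(u')² + ∫u² = ||u||_{H^1}², i.e. α = 1 works. No larger α is possible: a(u,u) ≥ α||u||_{H^1}² means (1−α)∫(u')² ≥ (α−c)∫u², and for the modes u_n = sin(nπ(x−x₀)/L) (x₀ the left endpoint) one has ∫u_n²/∫(u_n')² = (L/(nπ))² → 0, so a(u_n,u_n)/||u_n||_{H^1}² → 1. Hence the optimal constant is α = 1.
Therefore α = 1.


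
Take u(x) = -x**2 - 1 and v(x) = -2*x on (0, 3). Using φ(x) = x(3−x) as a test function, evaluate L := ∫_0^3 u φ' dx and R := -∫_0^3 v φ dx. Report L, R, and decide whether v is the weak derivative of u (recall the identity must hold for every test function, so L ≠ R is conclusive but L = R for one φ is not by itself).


LHS = 27/2, RHS = 27/2. Yes, v = u' weakly.

u(x) = -x**2 - 1, classical derivative u'(x) = -2*x.
φ(x) = x(3−x), so φ'(x) = 3 - 2*x.
Note φ(0) = φ(3) = 0, so the boundary term u·φ vanishes.
LHS = ∫_0^3 u(x) φ'(x) dx = ∫_0^3 (2*x^3 - 3*x^2 + 2*x - 3) dx. Term by term:
  ∫_0^3 2*x^3 dx = 81/2;  ∫_0^3 -3*x^2 dx = -27;  ∫_0^3 2*x dx = 9;
  ∫_0^3 -3 dx = -9.
Sum: 81/2 − 27 + 9 − 9 = 27/2.
So LHS = 27/2.
∫_0^3 v(x) φ(x) dx = ∫_0^3 (2*x^3 - 6*x^2) dx. Term by term:
  ∫_0^3 2*x^3 dx = 81/2;  ∫_0^3 -6*x^2 dx = -54.
Sum: 81/2 − 54 = -27/2.
So RHS = -∫_0^3 v(x) φ(x) dx = 27/2.
LHS = RHS, so the identity holds for this test φ.
Moreover u is smooth here and v(x) = u'(x) = -2*x pointwise, so the identity holds for every test function. Hence v is the weak derivative of u.


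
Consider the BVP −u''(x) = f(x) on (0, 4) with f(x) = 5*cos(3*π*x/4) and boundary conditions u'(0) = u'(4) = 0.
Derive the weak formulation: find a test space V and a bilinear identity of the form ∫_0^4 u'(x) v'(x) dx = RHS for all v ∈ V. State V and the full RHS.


V = H^1(0, 4) (no boundary constraint on v; u is determined up to an additive constant); weak form: ∫_0^4 u'v' dx = ∫_0^4 (5*cos(3*π*x/4)) v dx for all v ∈ V.

Multiply both sides by a test function v and integrate from 0 to 4:
  ∫_0^4 −u''(x) v(x) dx = ∫_0^4 f(x) v(x) dx.
Integrate the LHS by parts once:
  ∫_0^4 −u'' v dx = −[u'(x) v(x)]_0^4 + ∫_0^4 u'(x) v'(x) dx.
Thus ∫_0^4 u'(x) v'(x) dx = ∫_0^4 f(x) v(x) dx + [u'(x) v(x)]_0^4.
Choose V so that boundary terms are either known or forced to vanish.
u has homogeneous Neumann: u'(0) = u'(4) = 0. So [u' v]_0^4 = 0·v(4) − 0·v(0) = 0 for any v; take V = H^1(0, 4).
Weak formulation: find u (satisfying any essential BC) such that ∫_0^4 u'(x) v'(x) dx = ∫_0^4 f v dx for all v ∈ V (homogeneous Neumann, so boundary terms vanish).
Substituting f(x) = 5*cos(3*π*x/4), the right-hand side is ∫_0^4 (5*cos(3*π*x/4)) v dx.
Compatibility check (pure Neumann): taking v ≡ 1 ∈ V gives 0 = ∫_0^4 f dx + (0) − (0), i.e. ∫_0^4 f dx must equal u'(0) − u'(4) = 0. Indeed ∫_0^4 (5*cos(3*π*x/4)) dx = 0, so the data are compatible. The solution is then unique only up to an additive constant (fix it e.g. by requiring ∫_0^4 u dx = 0).


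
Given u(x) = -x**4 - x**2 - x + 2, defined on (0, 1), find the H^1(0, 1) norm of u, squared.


||u||_{H^1}^2 = 8473/630

The H^1 norm (squared) on an interval (0, L) is
  ||u||_{H^1}^2 = ∫_0^L u(x)^2 dx + ∫_0^L u'(x)^2 dx.
Compute u'(x) = -4*x**3 - 2*x - 1.
Then u(x)^2 = x**8 + 2*x**6 + 2*x**5 - 3*x**4 + 2*x**3 - 3*x**2 - 4*x + 4 and u'(x)^2 = 16*x**6 + 16*x**4 + 8*x**3 + 4*x**2 + 4*x + 1.
Integrate each monomial from 0 to 1 using ∫_0^1 c·x^n dx = c·1^(n+1)/(n+1):
  ∫_0^1 u(x)^2 dx = ∫_0^1 (x^8 + 2*x^6 + 2*x^5 - 3*x^4 + 2*x^3 - 3*x^2 - 4*x + 4) dx. Term by term:
    ∫_0^1 x^8 dx = 1/9;  ∫_0^1 2*x^6 dx = 2/7;  ∫_0^1 2*x^5 dx = 1/3;
    ∫_0^1 -3*x^4 dx = -3/5;  ∫_0^1 2*x^3 dx = 1/2;  ∫_0^1 -3*x^2 dx = -1;
    ∫_0^1 -4*x dx = -2;  ∫_0^1 4 dx = 4.
  Sum: 1/9 + 2/7 + 1/3 − 3/5 + 1/2 − 1 − 2 + 4 = 1027/630.
  ∫_0^1 u'(x)^2 dx = ∫_0^1 (16*x^6 + 16*x^4 + 8*x^3 + 4*x^2 + 4*x + 1) dx. Term by term:
    ∫_0^1 16*x^6 dx = 16/7;  ∫_0^1 16*x^4 dx = 16/5;  ∫_0^1 8*x^3 dx = 2;
    ∫_0^1 4*x^2 dx = 4/3;  ∫_0^1 4*x dx = 2;  ∫_0^1 1 dx = 1.
  Sum: 16/7 + 16/5 + 2 + 4/3 + 2 + 1 = 1241/105.
Adding: ||u||_{H^1}^2 = 1027/630 + 1241/105 = 8473/630.


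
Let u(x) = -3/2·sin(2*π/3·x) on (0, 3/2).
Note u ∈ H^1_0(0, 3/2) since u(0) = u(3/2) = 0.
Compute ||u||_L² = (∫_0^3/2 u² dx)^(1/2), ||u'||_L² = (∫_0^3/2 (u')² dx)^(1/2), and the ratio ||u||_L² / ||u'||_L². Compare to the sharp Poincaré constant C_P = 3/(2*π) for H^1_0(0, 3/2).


||u||_L² / ||u'||_L² = 3/(2*π) = C_P.

u(x) = -3/2·sin(2*π/3·x), so u'(x) = -π*cos(2*π*x/3).
Writing u(x) = A·sin(kπx/L) with A = -3/2 and k = 1, use ∫_0^L sin²(kπx/L) dx = L/2 and ∫_0^L cos²(kπx/L) dx = L/2.
u² = 9/4·sin²(2*π/3·x) and (u')² = π^2·cos²(2*π/3·x), and each of sin², cos² integrates to L/2 = 3/4 over (0, 3/2).
∫_0^3/2 u² dx = 27/16, so ||u||_L² = 3*sqrt(3)/4.
∫_0^3/2 (u')² dx = 3*π^2/4, so ||u'||_L² = sqrt(3)*π/2.
Ratio ||u||_L² / ||u'||_L² = 3/(2*π).
Sharp Poincaré constant on H^1_0(0, 3/2) is C_P = L/π = 3/(2*π), achieved by sin(2*π/3·x).
This is the k = 1 eigenfunction (up to amplitude), so the ratio equals the sharp Poincaré constant exactly.


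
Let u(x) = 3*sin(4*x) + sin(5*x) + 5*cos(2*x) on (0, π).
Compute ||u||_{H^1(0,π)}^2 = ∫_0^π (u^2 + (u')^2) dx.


||u||_{H^1(0,π)}^2 = 500/21 + 152*π

u'(x) = -10*sin(2*x) + 12*cos(4*x) + 5*cos(5*x).
Expand u² and (u')² and integrate term by term on (0, π), using: for integers n ≥ 1, ∫_0^π sin²(nx) dx = ∫_0^π cos²(nx) dx = π/2; for n ≠ n', ∫_0^π sin(nx)sin(n'x) dx = ∫_0^π cos(nx)cos(n'x) dx = 0; and by product-to-sum, ∫_0^π sin(nx)cos(n'x) dx = ½∫_0^π [sin((n+n')x) + sin((n−n')x)] dx, which is 0 when n+n' is even and 2n/(n²−n'²) when n+n' is odd (it need not vanish on (0, π)).
  u² squared terms: (3)²·∫sin(4x)² dx = 9·π/2 = 9*π/2;  (5)²·∫cos(2x)² dx = 25·π/2 = 25*π/2;  (1)²·∫sin(5x)² dx = 1·π/2 = π/2.
  u² cross terms: 2·(3)·(5)·∫sin(4x)·cos(2x) dx = 30·(0) = 0;  2·(3)·(1)·∫sin(4x)·sin(5x) dx = 6·(0) = 0;  2·(5)·(1)·∫cos(2x)·sin(5x) dx = 10·(10/21) = 100/21.
  So ∫_0^π u² dx = 9*π/2 + 25*π/2 + π/2 + 0 + 0 + 100/21 = 100/21 + 35*π/2.
  (u')² squared terms: (-10)²·∫sin(2x)² dx = 100·π/2 = 50*π;  (5)²·∫cos(5x)² dx = 25·π/2 = 25*π/2;  (12)²·∫cos(4x)² dx = 144·π/2 = 72*π.
  (u')² cross terms: 2·(-10)·(5)·∫sin(2x)·cos(5x) dx = -100·(-4/21) = 400/21;  2·(-10)·(12)·∫sin(2x)·cos(4x) dx = -240·(0) = 0;  2·(5)·(12)·∫cos(5x)·cos(4x) dx = 120·(0) = 0.
  So ∫_0^π (u')² dx = 50*π + 25*π/2 + 72*π + 400/21 + 0 + 0 = 400/21 + 269*π/2.
||u||_{H^1}^2 = (100/21 + 35*π/2) + (400/21 + 269*π/2) = 500/21 + 152*π.


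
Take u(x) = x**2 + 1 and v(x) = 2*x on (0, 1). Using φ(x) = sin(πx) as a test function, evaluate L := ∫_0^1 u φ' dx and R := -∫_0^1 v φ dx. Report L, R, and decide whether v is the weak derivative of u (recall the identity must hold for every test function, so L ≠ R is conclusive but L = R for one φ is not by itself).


LHS = -2/π, RHS = -2/π. Yes, v = u' weakly.

u(x) = x**2 + 1, classical derivative u'(x) = 2*x.
φ(x) = sin(πx), so φ'(x) = π*cos(π*x).
Note φ(0) = φ(1) = 0, so the boundary term u·φ vanishes.
LHS = ∫_0^1 u(x) φ'(x) dx = ∫_0^1 (π*x^2*cos(π*x) + π*cos(π*x)) dx. Term by term:
  ∫_0^1 π*cos(π*x) dx = 0;  ∫_0^1 π*x^2*cos(π*x) dx = -2/π.
Sum: 0 − 2/π = -2/π.
So LHS = -2/π.
∫_0^1 v(x) φ(x) dx = ∫_0^1 (2*x*sin(π*x)) dx. Term by term:
  ∫_0^1 2*x*sin(π*x) dx = 2/π.
So RHS = -∫_0^1 v(x) φ(x) dx = -2/π.
LHS = RHS, so the identity holds for this test φ.
Moreover u is smooth here and v(x) = u'(x) = 2*x pointwise, so the identity holds for every test function. Hence v is the weak derivative of u.


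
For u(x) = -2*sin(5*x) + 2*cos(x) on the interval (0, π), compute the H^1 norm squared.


||u||_{H^1(0,π)}^2 = 56*π

u'(x) = -2*sin(x) - 10*cos(5*x).
Expand u² and (u')² and integrate term by term on (0, π), using: for integers n ≥ 1, ∫_0^π sin²(nx) dx = ∫_0^π cos²(nx) dx = π/2; for n ≠ n', ∫_0^π sin(nx)sin(n'x) dx = ∫_0^π cos(nx)cos(n'x) dx = 0; and by product-to-sum, ∫_0^π sin(nx)cos(n'x) dx = ½∫_0^π [sin((n+n')x) + sin((n−n')x)] dx, which is 0 when n+n' is even and 2n/(n²−n'²) when n+n' is odd (it need not vanish on (0, π)).
  u² squared terms: (-2)²·∫sin(5x)² dx = 4·π/2 = 2*π;  (2)²·∫cos(x)² dx = 4·π/2 = 2*π.
  u² cross terms: 2·(-2)·(2)·∫sin(5x)·cos(x) dx = -8·(0) = 0.
  So ∫_0^π u² dx = 2*π + 2*π + 0 = 4*π.
  (u')² squared terms: (-10)²·∫cos(5x)² dx = 100·π/2 = 50*π;  (-2)²·∫sin(x)² dx = 4·π/2 = 2*π.
  (u')² cross terms: 2·(-10)·(-2)·∫cos(5x)·sin(x) dx = 40·(0) = 0.
  So ∫_0^π (u')² dx = 50*π + 2*π + 0 = 52*π.
||u||_{H^1}^2 = (4*π) + (52*π) = 56*π.


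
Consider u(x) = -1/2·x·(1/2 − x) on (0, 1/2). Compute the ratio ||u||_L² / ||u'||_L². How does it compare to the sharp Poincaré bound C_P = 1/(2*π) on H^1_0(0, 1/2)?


||u||_L² / ||u'||_L² = sqrt(10)/20 < C_P = 1/(2*π).

u(x) = -1/2·x·(1/2 − x), so u'(x) = x - 1/4.
u(x) = -1/2·x·(1/2 − x) vanishes at x = 0 and x = 1/2, so u ∈ H^1_0(0, 1/2). Differentiate via the product rule and integrate the resulting polynomials term by term.
  ∫_0^1/2 u² dx = ∫_0^1/2 (x^4/4 - x^3/4 + x^2/16) dx. Term by term:
    ∫_0^1/2 x^4/4 dx = 1/640;  ∫_0^1/2 -x^3/4 dx = -1/256;  ∫_0^1/2 x^2/16 dx = 1/384.
  Sum: 1/640 − 1/256 + 1/384 = 1/3840.
  ∫_0^1/2 (u')² dx = ∫_0^1/2 (x^2 - x/2 + 1/16) dx. Term by term:
    ∫_0^1/2 x^2 dx = 1/24;  ∫_0^1/2 -x/2 dx = -1/16;  ∫_0^1/2 1/16 dx = 1/32.
  Sum: 1/24 − 1/16 + 1/32 = 1/96.
∫_0^1/2 u² dx = 1/3840, so ||u||_L² = sqrt(15)/240.
∫_0^1/2 (u')² dx = 1/96, so ||u'||_L² = sqrt(6)/24.
Ratio ||u||_L² / ||u'||_L² = sqrt(10)/20.
Sharp Poincaré constant on H^1_0(0, 1/2) is C_P = L/π = 1/(2*π), achieved by sin(2*π·x).
A polynomial bump cannot attain the sharp Poincaré constant (only the first sine eigenfunction does), so the ratio is strictly less than C_P, consistent with ||u||_L² ≤ C_P ||u'||_L².


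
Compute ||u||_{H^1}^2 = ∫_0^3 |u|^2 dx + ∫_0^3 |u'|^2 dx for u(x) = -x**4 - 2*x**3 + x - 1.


||u||_{H^1}^2 = 1314213/70

The H^1 norm (squared) on an interval (0, L) is
  ||u||_{H^1}^2 = ∫_0^L u(x)^2 dx + ∫_0^L u'(x)^2 dx.
Compute u'(x) = -4*x**3 - 6*x**2 + 1.
Then u(x)^2 = x**8 + 4*x**7 + 4*x**6 - 2*x**5 - 2*x**4 + 4*x**3 + x**2 - 2*x + 1 and u'(x)^2 = 16*x**6 + 48*x**5 + 36*x**4 - 8*x**3 - 12*x**2 + 1.
Integrate each monomial from 0 to 3 using ∫_0^3 c·x^n dx = c·3^(n+1)/(n+1):
  ∫_0^3 u(x)^2 dx = ∫_0^3 (x^8 + 4*x^7 + 4*x^6 - 2*x^5 - 2*x^4 + 4*x^3 + x^2 - 2*x + 1) dx. Term by term:
    ∫_0^3 x^8 dx = 2187;  ∫_0^3 4*x^7 dx = 6561/2;  ∫_0^3 4*x^6 dx = 8748/7;
    ∫_0^3 -2*x^5 dx = -243;  ∫_0^3 -2*x^4 dx = -486/5;  ∫_0^3 4*x^3 dx = 81;
    ∫_0^3 x^2 dx = 9;  ∫_0^3 -2*x dx = -9;  ∫_0^3 1 dx = 3.
  Sum: 2187 + 6561/2 + 8748/7 − 243 − 486/5 + 81 + 9 − 9 + 3 = 452271/70.
  ∫_0^3 u'(x)^2 dx = ∫_0^3 (16*x^6 + 48*x^5 + 36*x^4 - 8*x^3 - 12*x^2 + 1) dx. Term by term:
    ∫_0^3 16*x^6 dx = 34992/7;  ∫_0^3 48*x^5 dx = 5832;  ∫_0^3 36*x^4 dx = 8748/5;
    ∫_0^3 -8*x^3 dx = -162;  ∫_0^3 -12*x^2 dx = -108;  ∫_0^3 1 dx = 3.
  Sum: 34992/7 + 5832 + 8748/5 − 162 − 108 + 3 = 430971/35.
Adding: ||u||_{H^1}^2 = 452271/70 + 430971/35 = 1314213/70.


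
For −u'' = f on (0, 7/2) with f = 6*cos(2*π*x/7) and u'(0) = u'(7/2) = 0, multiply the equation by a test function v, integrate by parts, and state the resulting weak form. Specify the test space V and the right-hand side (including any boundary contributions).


V = H^1(0, 7/2) (no boundary constraint on v; u is determined up to an additive constant); weak form: ∫_0^7/2 u'v' dx = ∫_0^7/2 (6*cos(2*π*x/7)) v dx for all v ∈ V.

Multiply both sides by a test function v and integrate from 0 to 7/2:
  ∫_0^7/2 −u''(x) v(x) dx = ∫_0^7/2 f(x) v(x) dx.
Integrate the LHS by parts once:
  ∫_0^7/2 −u'' v dx = −[u'(x) v(x)]_0^7/2 + ∫_0^7/2 u'(x) v'(x) dx.
Thus ∫_0^7/2 u'(x) v'(x) dx = ∫_0^7/2 f(x) v(x) dx + [u'(x) v(x)]_0^7/2.
Choose V so that boundary terms are either known or forced to vanish.
u has homogeneous Neumann: u'(0) = u'(7/2) = 0. So [u' v]_0^7/2 = 0·v(7/2) − 0·v(0) = 0 for any v; take V = H^1(0, 7/2).
Weak formulation: find u (satisfying any essential BC) such that ∫_0^7/2 u'(x) v'(x) dx = ∫_0^7/2 f v dx for all v ∈ V (homogeneous Neumann, so boundary terms vanish).
Substituting f(x) = 6*cos(2*π*x/7), the right-hand side is ∫_0^7/2 (6*cos(2*π*x/7)) v dx.
Compatibility check (pure Neumann): taking v ≡ 1 ∈ V gives 0 = ∫_0^7/2 f dx + (0) − (0), i.e. ∫_0^7/2 f dx must equal u'(0) − u'(7/2) = 0. Indeed ∫_0^7/2 (6*cos(2*π*x/7)) dx = 0, so the data are compatible. The solution is then unique only up to an additive constant (fix it e.g. by requiring ∫_0^7/2 u dx = 0).


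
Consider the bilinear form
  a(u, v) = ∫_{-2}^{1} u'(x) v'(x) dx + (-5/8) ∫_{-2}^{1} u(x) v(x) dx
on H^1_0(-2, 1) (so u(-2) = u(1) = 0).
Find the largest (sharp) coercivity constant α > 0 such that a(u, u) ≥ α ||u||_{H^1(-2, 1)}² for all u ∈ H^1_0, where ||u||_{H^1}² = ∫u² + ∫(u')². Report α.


α = (-45/8 + π^2)/(9 + π^2)

Coercivity of a(·,·) on H^1_0(-2, 1) means a(u, u) ≥ α ||u||_{H^1}² for every u ∈ H^1_0.
The interval has length L = 3, and Poincaré/coercivity depend only on L. Here a(u, u) = ∫(u')² + (-5/8)·∫u².
Here c = -5/8 < 0 with |c| < (π/L)² = π^2/9, so coercivity still holds. The condition a(u,u) ≥ α||u||_{H^1}² reads (1−α)∫(u')² ≥ (α−c)∫u². Any admissible α is ≤ 1 (rapidly oscillating u have ∫u²/∫(u')² → 0), and α = 1 would force 0 ≥ (1−c)∫u², impossible since c < 1; so 1−α > 0. By the sharp Poincaré inequality on H^1_0 of an interval of length L, ∫(u')² ≥ (π/L)²∫u² with equality for the first sine mode sin(π(x−x₀)/L) (x₀ the left endpoint), so the inequality holds for all u iff (1−α)(π/L)² ≥ α − c, i.e. α ≤ ((π/L)² + c)/((π/L)² + 1) = (1 + c(L/π)²)/(1 + (L/π)²). (Direct route, valid since c ≤ 0: Poincaré gives c∫u² ≥ c(L/π)²∫(u')², so a(u,u) ≥ (1 + c(L/π)²)∫(u')², while ||u||_{H^1}² ≤ (1 + (L/π)²)∫(u')²; dividing yields the same α.) With (π/L)² = π^2/9 and c = -5/8, the largest admissible constant is α = ((π/L)² + c)/((π/L)² + 1).
Simplifying, α = (-45/8 + π^2)/(9 + π^2).


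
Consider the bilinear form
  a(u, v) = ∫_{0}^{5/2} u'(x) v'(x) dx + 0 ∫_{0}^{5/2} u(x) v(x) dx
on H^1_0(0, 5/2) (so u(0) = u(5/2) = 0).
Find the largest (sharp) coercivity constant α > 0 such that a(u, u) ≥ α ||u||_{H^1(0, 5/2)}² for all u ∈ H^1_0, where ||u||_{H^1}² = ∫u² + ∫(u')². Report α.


α = 4*π^2/(25 + 4*π^2)

Coercivity of a(·,·) on H^1_0(0, 5/2) means a(u, u) ≥ α ||u||_{H^1}² for every u ∈ H^1_0.
The interval has length L = 5/2, and Poincaré/coercivity depend only on L. Here a(u, u) = ∫(u')² + (0)·∫u².
Here c = 0, so a(u,u) = ∫(u')² alone. The condition a(u,u) ≥ α||u||_{H^1}² reads (1−α)∫(u')² ≥ (α−c)∫u². Any admissible α is ≤ 1 (rapidly oscillating u have ∫u²/∫(u')² → 0), and α = 1 would force 0 ≥ (1−c)∫u², impossible since c < 1; so 1−α > 0. By the sharp Poincaré inequality on H^1_0 of an interval of length L, ∫(u')² ≥ (π/L)²∫u² with equality for the first sine mode sin(π(x−x₀)/L) (x₀ the left endpoint), so the inequality holds for all u iff (1−α)(π/L)² ≥ α − c, i.e. α ≤ ((π/L)² + c)/((π/L)² + 1) = (1 + c(L/π)²)/(1 + (L/π)²). (Direct route, valid since c ≤ 0: Poincaré gives c∫u² ≥ c(L/π)²∫(u')², so a(u,u) ≥ (1 + c(L/π)²)∫(u')², while ||u||_{H^1}² ≤ (1 + (L/π)²)∫(u')²; dividing yields the same α.) With (π/L)² = 4*π^2/25 and c = 0, the largest admissible constant is α = ((π/L)² + c)/((π/L)² + 1).
Simplifying, α = 4*π^2/(25 + 4*π^2).


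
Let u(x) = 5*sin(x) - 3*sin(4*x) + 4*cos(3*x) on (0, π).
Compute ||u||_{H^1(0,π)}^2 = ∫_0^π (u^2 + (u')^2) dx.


||u||_{H^1(0,π)}^2 = -1920/7 + 363*π/2

u'(x) = -12*sin(3*x) + 5*cos(x) - 12*cos(4*x).
Expand u² and (u')² and integrate term by term on (0, π), using: for integers n ≥ 1, ∫_0^π sin²(nx) dx = ∫_0^π cos²(nx) dx = π/2; for n ≠ n', ∫_0^π sin(nx)sin(n'x) dx = ∫_0^π cos(nx)cos(n'x) dx = 0; and by product-to-sum, ∫_0^π sin(nx)cos(n'x) dx = ½∫_0^π [sin((n+n')x) + sin((n−n')x)] dx, which is 0 when n+n' is even and 2n/(n²−n'²) when n+n' is odd (it need not vanish on (0, π)).
  u² squared terms: (-3)²·∫sin(4x)² dx = 9·π/2 = 9*π/2;  (4)²·∫cos(3x)² dx = 16·π/2 = 8*π;  (5)²·∫sin(x)² dx = 25·π/2 = 25*π/2.
  u² cross terms: 2·(-3)·(4)·∫sin(4x)·cos(3x) dx = -24·(8/7) = -192/7;  2·(-3)·(5)·∫sin(4x)·sin(x) dx = -30·(0) = 0;  2·(4)·(5)·∫cos(3x)·sin(x) dx = 40·(0) = 0.
  So ∫_0^π u² dx = 9*π/2 + 8*π + 25*π/2 − 192/7 + 0 + 0 = -192/7 + 25*π.
  (u')² squared terms: (-12)²·∫cos(4x)² dx = 144·π/2 = 72*π;  (-12)²·∫sin(3x)² dx = 144·π/2 = 72*π;  (5)²·∫cos(x)² dx = 25·π/2 = 25*π/2.
  (u')² cross terms: 2·(-12)·(-12)·∫cos(4x)·sin(3x) dx = 288·(-6/7) = -1728/7;  2·(-12)·(5)·∫cos(4x)·cos(x) dx = -120·(0) = 0;  2·(-12)·(5)·∫sin(3x)·cos(x) dx = -120·(0) = 0.
  So ∫_0^π (u')² dx = 72*π + 72*π + 25*π/2 − 1728/7 + 0 + 0 = -1728/7 + 313*π/2.
||u||_{H^1}^2 = (-192/7 + 25*π) + (-1728/7 + 313*π/2) = -1920/7 + 363*π/2.


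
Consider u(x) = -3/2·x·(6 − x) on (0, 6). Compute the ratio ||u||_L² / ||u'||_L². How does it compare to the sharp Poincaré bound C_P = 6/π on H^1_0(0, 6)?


||u||_L² / ||u'||_L² = 3*sqrt(10)/5 < C_P = 6/π.

u(x) = -3/2·x·(6 − x), so u'(x) = 3*x - 9.
u(x) = -3/2·x·(6 − x) vanishes at x = 0 and x = 6, so u ∈ H^1_0(0, 6). Differentiate via the product rule and integrate the resulting polynomials term by term.
  ∫_0^6 u² dx = ∫_0^6 (9*x^4/4 - 27*x^3 + 81*x^2) dx. Term by term:
    ∫_0^6 9*x^4/4 dx = 17496/5;  ∫_0^6 -27*x^3 dx = -8748;  ∫_0^6 81*x^2 dx = 5832.
  Sum: 17496/5 − 8748 + 5832 = 2916/5.
  ∫_0^6 (u')² dx = ∫_0^6 (9*x^2 - 54*x + 81) dx. Term by term:
    ∫_0^6 9*x^2 dx = 648;  ∫_0^6 -54*x dx = -972;  ∫_0^6 81 dx = 486.
  Sum: 648 − 972 + 486 = 162.
∫_0^6 u² dx = 2916/5, so ||u||_L² = 54*sqrt(5)/5.
∫_0^6 (u')² dx = 162, so ||u'||_L² = 9*sqrt(2).
Ratio ||u||_L² / ||u'||_L² = 3*sqrt(10)/5.
Sharp Poincaré constant on H^1_0(0, 6) is C_P = L/π = 6/π, achieved by sin(π/6·x).
A polynomial bump cannot attain the sharp Poincaré constant (only the first sine eigenfunction does), so the ratio is strictly less than C_P, consistent with ||u||_L² ≤ C_P ||u'||_L².


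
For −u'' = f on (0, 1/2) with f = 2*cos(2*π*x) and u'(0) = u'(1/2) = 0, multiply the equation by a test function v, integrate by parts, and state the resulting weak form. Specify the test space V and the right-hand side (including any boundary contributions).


V = H^1(0, 1/2) (no boundary constraint on v; u is determined up to an additive constant); weak form: ∫_0^1/2 u'v' dx = ∫_0^1/2 (2*cos(2*π*x)) v dx for all v ∈ V.

Multiply both sides by a test function v and integrate from 0 to 1/2:
  ∫_0^1/2 −u''(x) v(x) dx = ∫_0^1/2 f(x) v(x) dx.
Integrate the LHS by parts once:
  ∫_0^1/2 −u'' v dx = −[u'(x) v(x)]_0^1/2 + ∫_0^1/2 u'(x) v'(x) dx.
Thus ∫_0^1/2 u'(x) v'(x) dx = ∫_0^1/2 f(x) v(x) dx + [u'(x) v(x)]_0^1/2.
Choose V so that boundary terms are either known or forced to vanish.
u has homogeneous Neumann: u'(0) = u'(1/2) = 0. So [u' v]_0^1/2 = 0·v(1/2) − 0·v(0) = 0 for any v; take V = H^1(0, 1/2).
Weak formulation: find u (satisfying any essential BC) such that ∫_0^1/2 u'(x) v'(x) dx = ∫_0^1/2 f v dx for all v ∈ V (homogeneous Neumann, so boundary terms vanish).
Substituting f(x) = 2*cos(2*π*x), the right-hand side is ∫_0^1/2 (2*cos(2*π*x)) v dx.
Compatibility check (pure Neumann): taking v ≡ 1 ∈ V gives 0 = ∫_0^1/2 f dx + (0) − (0), i.e. ∫_0^1/2 f dx must equal u'(0) − u'(1/2) = 0. Indeed ∫_0^1/2 (2*cos(2*π*x)) dx = 0, so the data are compatible. The solution is then unique only up to an additive constant (fix it e.g. by requiring ∫_0^1/2 u dx = 0).


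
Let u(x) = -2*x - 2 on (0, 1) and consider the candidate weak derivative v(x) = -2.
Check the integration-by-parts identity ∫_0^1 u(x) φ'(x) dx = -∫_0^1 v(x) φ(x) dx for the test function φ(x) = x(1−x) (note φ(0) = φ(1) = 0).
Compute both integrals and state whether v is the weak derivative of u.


LHS = 1/3, RHS = 1/3. Yes, v = u' weakly.

u(x) = -2*x - 2, classical derivative u'(x) = -2.
φ(x) = x(1−x), so φ'(x) = 1 - 2*x.
Note φ(0) = φ(1) = 0, so the boundary term u·φ vanishes.
LHS = ∫_0^1 u(x) φ'(x) dx = ∫_0^1 (4*x^2 + 2*x - 2) dx. Term by term:
  ∫_0^1 4*x^2 dx = 4/3;  ∫_0^1 2*x dx = 1;  ∫_0^1 -2 dx = -2.
Sum: 4/3 + 1 − 2 = 1/3.
So LHS = 1/3.
∫_0^1 v(x) φ(x) dx = ∫_0^1 (2*x^2 - 2*x) dx. Term by term:
  ∫_0^1 2*x^2 dx = 2/3;  ∫_0^1 -2*x dx = -1.
Sum: 2/3 − 1 = -1/3.
So RHS = -∫_0^1 v(x) φ(x) dx = 1/3.
LHS = RHS, so the identity holds for this test φ.
Moreover u is smooth here and v(x) = u'(x) = -2 pointwise, so the identity holds for every test function. Hence v is the weak derivative of u.


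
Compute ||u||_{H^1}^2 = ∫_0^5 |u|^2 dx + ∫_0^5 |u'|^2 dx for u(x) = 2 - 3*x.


||u||_{H^1}^2 = 290

The H^1 norm (squared) on an interval (0, L) is
  ||u||_{H^1}^2 = ∫_0^L u(x)^2 dx + ∫_0^L u'(x)^2 dx.
Compute u'(x) = -3.
Then u(x)^2 = 9*x**2 - 12*x + 4 and u'(x)^2 = 9.
Integrate each monomial from 0 to 5 using ∫_0^5 c·x^n dx = c·5^(n+1)/(n+1):
  ∫_0^5 u(x)^2 dx = ∫_0^5 (9*x^2 - 12*x + 4) dx. Term by term:
    ∫_0^5 9*x^2 dx = 375;  ∫_0^5 -12*x dx = -150;  ∫_0^5 4 dx = 20.
  Sum: 375 − 150 + 20 = 245.
  ∫_0^5 u'(x)^2 dx = ∫_0^5 (9) dx. Term by term:
    ∫_0^5 9 dx = 45.
Adding: ||u||_{H^1}^2 = 245 + 45 = 290.


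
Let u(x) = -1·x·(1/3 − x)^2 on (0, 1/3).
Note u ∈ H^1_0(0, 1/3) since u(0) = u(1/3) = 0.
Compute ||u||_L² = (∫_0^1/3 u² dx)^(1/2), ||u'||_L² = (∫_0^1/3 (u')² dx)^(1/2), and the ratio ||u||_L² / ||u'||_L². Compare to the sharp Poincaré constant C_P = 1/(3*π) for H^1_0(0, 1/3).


||u||_L² / ||u'||_L² = sqrt(14)/42 < C_P = 1/(3*π).

u(x) = -1·x·(1/3 − x)^2, so u'(x) = (1 - 9*x)*(3*x - 1)/9.
u(x) = -1·x·(1/3 − x)^2 vanishes at x = 0 and x = 1/3, so u ∈ H^1_0(0, 1/3). Differentiate via the product rule and integrate the resulting polynomials term by term.
  ∫_0^1/3 u² dx = ∫_0^1/3 (x^6 - 4*x^5/3 + 2*x^4/3 - 4*x^3/27 + x^2/81) dx. Term by term:
    ∫_0^1/3 x^6 dx = 1/15309;  ∫_0^1/3 -4*x^5/3 dx = -2/6561;  ∫_0^1/3 2*x^4/3 dx = 2/3645;
    ∫_0^1/3 -4*x^3/27 dx = -1/2187;  ∫_0^1/3 x^2/81 dx = 1/6561.
  Sum: 1/15309 − 2/6561 + 2/3645 − 1/2187 + 1/6561 = 1/229635.
  ∫_0^1/3 (u')² dx = ∫_0^1/3 (9*x^4 - 8*x^3 + 22*x^2/9 - 8*x/27 + 1/81) dx. Term by term:
    ∫_0^1/3 9*x^4 dx = 1/135;  ∫_0^1/3 -8*x^3 dx = -2/81;  ∫_0^1/3 22*x^2/9 dx = 22/729;
    ∫_0^1/3 -8*x/27 dx = -4/243;  ∫_0^1/3 1/81 dx = 1/243.
  Sum: 1/135 − 2/81 + 22/729 − 4/243 + 1/243 = 2/3645.
∫_0^1/3 u² dx = 1/229635, so ||u||_L² = sqrt(35)/2835.
∫_0^1/3 (u')² dx = 2/3645, so ||u'||_L² = sqrt(10)/135.
Ratio ||u||_L² / ||u'||_L² = sqrt(14)/42.
Sharp Poincaré constant on H^1_0(0, 1/3) is C_P = L/π = 1/(3*π), achieved by sin(3*π·x).
A polynomial bump cannot attain the sharp Poincaré constant (only the first sine eigenfunction does), so the ratio is strictly less than C_P, consistent with ||u||_L² ≤ C_P ||u'||_L².


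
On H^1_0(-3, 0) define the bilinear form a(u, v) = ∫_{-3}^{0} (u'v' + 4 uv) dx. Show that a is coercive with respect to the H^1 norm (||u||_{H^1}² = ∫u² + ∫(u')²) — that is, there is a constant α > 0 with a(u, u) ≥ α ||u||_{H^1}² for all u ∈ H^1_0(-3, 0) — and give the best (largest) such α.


α = 1

Coercivity of a(·,·) on H^1_0(-3, 0) means a(u, u) ≥ α ||u||_{H^1}² for every u ∈ H^1_0.
The interval has length L = 3, and Poincaré/coercivity depend only on L. Here a(u, u) = ∫(u')² + (4)·∫u².
Here c = 4 ≥ 1, so a(u,u) = ∫(u')² + c∫u² ≥ ∫(u')² + ∫u² = ||u||_{H^1}², i.e. α = 1 works. No larger α is possible: a(u,u) ≥ α||u||_{H^1}² means (1−α)∫(u')² ≥ (α−c)∫u², and for the modes u_n = sin(nπ(x−x₀)/L) (x₀ the left endpoint) one has ∫u_n²/∫(u_n')² = (L/(nπ))² → 0, so a(u_n,u_n)/||u_n||_{H^1}² → 1. Hence the optimal constant is α = 1.
Therefore α = 1.


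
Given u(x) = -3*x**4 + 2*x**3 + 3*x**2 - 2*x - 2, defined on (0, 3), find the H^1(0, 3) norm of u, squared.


||u||_{H^1}^2 = 465825/14

The H^1 norm (squared) on an interval (0, L) is
  ||u||_{H^1}^2 = ∫_0^L u(x)^2 dx + ∫_0^L u'(x)^2 dx.
Compute u'(x) = -12*x**3 + 6*x**2 + 6*x - 2.
Then u(x)^2 = 9*x**8 - 12*x**7 - 14*x**6 + 24*x**5 + 13*x**4 - 20*x**3 - 8*x**2 + 8*x + 4 and u'(x)^2 = 144*x**6 - 144*x**5 - 108*x**4 + 120*x**3 + 12*x**2 - 24*x + 4.
Integrate each monomial from 0 to 3 using ∫_0^3 c·x^n dx = c·3^(n+1)/(n+1):
  ∫_0^3 u(x)^2 dx = ∫_0^3 (9*x^8 - 12*x^7 - 14*x^6 + 24*x^5 + 13*x^4 - 20*x^3 - 8*x^2 + 8*x + 4) dx. Term by term:
    ∫_0^3 9*x^8 dx = 19683;  ∫_0^3 -12*x^7 dx = -19683/2;  ∫_0^3 -14*x^6 dx = -4374;
    ∫_0^3 24*x^5 dx = 2916;  ∫_0^3 13*x^4 dx = 3159/5;  ∫_0^3 -20*x^3 dx = -405;
    ∫_0^3 -8*x^2 dx = -72;  ∫_0^3 8*x dx = 36;  ∫_0^3 4 dx = 12.
  Sum: 19683 − 19683/2 − 4374 + 2916 + 3159/5 − 405 − 72 + 36 + 12 = 85863/10.
  ∫_0^3 u'(x)^2 dx = ∫_0^3 (144*x^6 - 144*x^5 - 108*x^4 + 120*x^3 + 12*x^2 - 24*x + 4) dx. Term by term:
    ∫_0^3 144*x^6 dx = 314928/7;  ∫_0^3 -144*x^5 dx = -17496;  ∫_0^3 -108*x^4 dx = -26244/5;
    ∫_0^3 120*x^3 dx = 2430;  ∫_0^3 12*x^2 dx = 108;  ∫_0^3 -24*x dx = -108;
    ∫_0^3 4 dx = 12.
  Sum: 314928/7 − 17496 − 26244/5 + 2430 + 108 − 108 + 12 = 864042/35.
Adding: ||u||_{H^1}^2 = 85863/10 + 864042/35 = 465825/14.
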